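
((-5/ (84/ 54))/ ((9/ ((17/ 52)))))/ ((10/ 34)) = -289/ 728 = -0.40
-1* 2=-2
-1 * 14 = -14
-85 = -85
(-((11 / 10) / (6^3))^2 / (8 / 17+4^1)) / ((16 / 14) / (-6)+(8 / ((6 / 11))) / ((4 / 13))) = -14399 / 117840614400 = -0.00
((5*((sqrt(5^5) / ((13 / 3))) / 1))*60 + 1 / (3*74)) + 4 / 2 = 445 / 222 + 22500*sqrt(5) / 13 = 3872.12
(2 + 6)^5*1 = 32768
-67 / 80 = -0.84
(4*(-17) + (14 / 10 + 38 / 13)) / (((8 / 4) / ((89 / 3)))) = -368371 / 390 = -944.54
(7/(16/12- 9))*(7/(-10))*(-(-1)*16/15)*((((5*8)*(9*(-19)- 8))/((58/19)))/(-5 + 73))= -23.52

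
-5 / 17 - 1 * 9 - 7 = -277 / 17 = -16.29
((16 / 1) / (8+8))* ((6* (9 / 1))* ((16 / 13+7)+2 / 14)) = 452.18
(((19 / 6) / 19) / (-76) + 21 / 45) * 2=0.93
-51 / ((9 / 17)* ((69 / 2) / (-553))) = 319634 / 207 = 1544.13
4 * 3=12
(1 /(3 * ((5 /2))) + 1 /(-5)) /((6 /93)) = -31 /30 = -1.03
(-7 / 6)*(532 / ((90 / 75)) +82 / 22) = -103271 / 198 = -521.57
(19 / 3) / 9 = 19 / 27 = 0.70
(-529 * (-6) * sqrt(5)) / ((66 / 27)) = 14283 * sqrt(5) / 11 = 2903.43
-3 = -3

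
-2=-2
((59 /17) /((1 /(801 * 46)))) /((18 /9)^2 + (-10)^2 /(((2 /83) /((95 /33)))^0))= 1086957 /884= 1229.59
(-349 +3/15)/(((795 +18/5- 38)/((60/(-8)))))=13080/3803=3.44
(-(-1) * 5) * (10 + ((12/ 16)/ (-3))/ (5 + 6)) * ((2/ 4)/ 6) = 2195/ 528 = 4.16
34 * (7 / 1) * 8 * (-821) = -1563184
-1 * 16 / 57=-16 / 57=-0.28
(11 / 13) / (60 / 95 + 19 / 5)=1045 / 5473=0.19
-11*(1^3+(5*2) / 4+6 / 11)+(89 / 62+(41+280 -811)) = -16525 / 31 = -533.06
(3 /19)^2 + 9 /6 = 1101 /722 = 1.52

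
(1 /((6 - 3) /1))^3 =1 /27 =0.04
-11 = -11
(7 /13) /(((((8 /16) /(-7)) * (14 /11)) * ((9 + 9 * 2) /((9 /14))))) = -11 /78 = -0.14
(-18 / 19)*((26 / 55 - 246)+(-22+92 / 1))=173772 / 1045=166.29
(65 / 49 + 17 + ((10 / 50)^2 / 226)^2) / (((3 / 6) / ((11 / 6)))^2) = 3468635010929 / 14077822500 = 246.39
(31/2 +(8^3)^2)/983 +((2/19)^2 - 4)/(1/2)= 183617079/709726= 258.72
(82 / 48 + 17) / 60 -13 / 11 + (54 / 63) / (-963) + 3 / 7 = -5247889 / 11864160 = -0.44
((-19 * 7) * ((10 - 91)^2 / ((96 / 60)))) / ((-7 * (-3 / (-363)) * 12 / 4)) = 25139565 / 8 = 3142445.62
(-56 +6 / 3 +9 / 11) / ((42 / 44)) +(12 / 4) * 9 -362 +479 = 88.29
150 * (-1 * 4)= -600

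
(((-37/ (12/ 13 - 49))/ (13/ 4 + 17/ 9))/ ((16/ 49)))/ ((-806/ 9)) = -0.01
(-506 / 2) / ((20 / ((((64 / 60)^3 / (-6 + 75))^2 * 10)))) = -92274688 / 2357859375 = -0.04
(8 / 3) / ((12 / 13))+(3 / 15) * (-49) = -311 / 45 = -6.91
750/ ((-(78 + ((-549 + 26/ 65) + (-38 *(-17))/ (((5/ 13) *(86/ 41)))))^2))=-231125/ 33587736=-0.01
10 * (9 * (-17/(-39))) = 510/13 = 39.23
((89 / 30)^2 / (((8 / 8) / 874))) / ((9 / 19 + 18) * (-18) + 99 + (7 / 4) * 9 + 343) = 131536126 / 2141325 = 61.43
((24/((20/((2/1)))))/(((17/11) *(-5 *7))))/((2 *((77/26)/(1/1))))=-156/20825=-0.01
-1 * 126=-126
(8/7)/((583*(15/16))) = 128/61215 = 0.00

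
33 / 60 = 11 / 20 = 0.55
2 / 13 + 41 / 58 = 649 / 754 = 0.86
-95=-95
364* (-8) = -2912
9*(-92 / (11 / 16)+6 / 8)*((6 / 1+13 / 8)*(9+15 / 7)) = -125361405 / 1232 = -101754.39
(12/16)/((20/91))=273/80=3.41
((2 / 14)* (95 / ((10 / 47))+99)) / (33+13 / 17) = 18547 / 8036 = 2.31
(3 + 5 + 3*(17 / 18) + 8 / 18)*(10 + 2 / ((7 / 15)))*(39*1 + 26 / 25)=58058 / 9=6450.89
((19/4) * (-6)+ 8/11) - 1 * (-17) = -237/22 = -10.77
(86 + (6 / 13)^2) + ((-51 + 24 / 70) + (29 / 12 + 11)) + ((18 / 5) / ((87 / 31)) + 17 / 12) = 10636261 / 205842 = 51.67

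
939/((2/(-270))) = -126765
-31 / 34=-0.91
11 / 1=11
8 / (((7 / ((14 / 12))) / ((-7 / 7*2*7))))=-56 / 3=-18.67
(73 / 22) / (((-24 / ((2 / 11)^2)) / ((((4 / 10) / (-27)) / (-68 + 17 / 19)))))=-0.00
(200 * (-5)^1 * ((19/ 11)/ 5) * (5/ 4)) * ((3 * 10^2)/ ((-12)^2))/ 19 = -3125/ 66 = -47.35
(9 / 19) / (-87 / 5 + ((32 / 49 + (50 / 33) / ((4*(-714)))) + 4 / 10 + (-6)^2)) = 2968812 / 123172079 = 0.02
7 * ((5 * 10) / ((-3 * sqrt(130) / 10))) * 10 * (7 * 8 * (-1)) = 196000 * sqrt(130) / 39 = 57301.12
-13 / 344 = -0.04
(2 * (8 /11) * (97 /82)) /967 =776 /436117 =0.00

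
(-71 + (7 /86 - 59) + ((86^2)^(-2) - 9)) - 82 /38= -146622993045 /1039315504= -141.08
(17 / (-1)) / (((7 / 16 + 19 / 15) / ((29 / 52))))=-29580 / 5317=-5.56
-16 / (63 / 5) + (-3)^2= 487 / 63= 7.73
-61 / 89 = -0.69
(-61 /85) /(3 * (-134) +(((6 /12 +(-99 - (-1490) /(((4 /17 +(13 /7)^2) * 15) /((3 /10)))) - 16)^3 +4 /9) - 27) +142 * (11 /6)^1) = 5781235501800 /9708159402744921167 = 0.00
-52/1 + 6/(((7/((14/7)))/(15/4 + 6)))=-247/7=-35.29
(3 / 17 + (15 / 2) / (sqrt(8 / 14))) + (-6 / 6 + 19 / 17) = 5 / 17 + 15*sqrt(7) / 4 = 10.22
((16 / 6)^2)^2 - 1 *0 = 50.57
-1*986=-986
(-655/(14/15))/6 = -3275/28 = -116.96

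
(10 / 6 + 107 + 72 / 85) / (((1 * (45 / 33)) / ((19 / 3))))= 5836534 / 11475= 508.63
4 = 4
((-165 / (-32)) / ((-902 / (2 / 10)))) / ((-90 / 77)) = 77 / 78720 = 0.00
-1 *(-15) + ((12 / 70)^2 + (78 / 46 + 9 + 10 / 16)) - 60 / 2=-822701 / 225400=-3.65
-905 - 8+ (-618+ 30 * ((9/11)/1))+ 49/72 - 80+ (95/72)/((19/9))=-627719/396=-1585.15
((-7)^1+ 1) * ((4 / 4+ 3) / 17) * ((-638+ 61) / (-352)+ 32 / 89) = -187851 / 66572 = -2.82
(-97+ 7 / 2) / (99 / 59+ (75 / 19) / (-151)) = -31653677 / 559212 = -56.60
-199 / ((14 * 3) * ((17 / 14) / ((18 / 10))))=-597 / 85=-7.02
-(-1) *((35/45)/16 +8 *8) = 9223/144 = 64.05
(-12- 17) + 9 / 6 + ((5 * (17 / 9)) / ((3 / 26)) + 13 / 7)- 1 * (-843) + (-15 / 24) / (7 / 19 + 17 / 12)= 69142921 / 76923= 898.86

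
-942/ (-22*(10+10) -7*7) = 314/ 163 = 1.93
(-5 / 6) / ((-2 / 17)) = 85 / 12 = 7.08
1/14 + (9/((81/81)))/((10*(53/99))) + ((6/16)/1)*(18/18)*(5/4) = 2.22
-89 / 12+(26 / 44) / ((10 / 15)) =-431 / 66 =-6.53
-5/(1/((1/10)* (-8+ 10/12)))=3.58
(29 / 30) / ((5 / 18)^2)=1566 / 125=12.53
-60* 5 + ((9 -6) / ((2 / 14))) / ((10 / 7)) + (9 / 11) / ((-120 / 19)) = -285.43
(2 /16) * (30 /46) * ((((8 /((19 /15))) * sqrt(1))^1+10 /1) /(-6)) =-775 /3496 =-0.22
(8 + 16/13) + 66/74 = 4869/481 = 10.12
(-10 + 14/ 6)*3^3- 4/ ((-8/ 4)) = -205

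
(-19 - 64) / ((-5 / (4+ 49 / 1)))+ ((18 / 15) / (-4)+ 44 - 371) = 1105 / 2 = 552.50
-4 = -4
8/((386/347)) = 1388/193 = 7.19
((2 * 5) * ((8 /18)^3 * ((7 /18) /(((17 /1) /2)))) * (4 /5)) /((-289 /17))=-3584 /1896129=-0.00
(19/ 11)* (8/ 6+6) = 38/ 3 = 12.67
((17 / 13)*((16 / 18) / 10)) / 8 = 17 / 1170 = 0.01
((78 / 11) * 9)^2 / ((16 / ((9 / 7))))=1108809 / 3388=327.28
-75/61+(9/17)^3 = -324006/299693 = -1.08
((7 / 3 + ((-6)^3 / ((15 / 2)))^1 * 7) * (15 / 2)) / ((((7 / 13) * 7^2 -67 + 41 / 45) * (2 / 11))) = 207.02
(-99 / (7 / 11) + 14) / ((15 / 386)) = -382526 / 105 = -3643.10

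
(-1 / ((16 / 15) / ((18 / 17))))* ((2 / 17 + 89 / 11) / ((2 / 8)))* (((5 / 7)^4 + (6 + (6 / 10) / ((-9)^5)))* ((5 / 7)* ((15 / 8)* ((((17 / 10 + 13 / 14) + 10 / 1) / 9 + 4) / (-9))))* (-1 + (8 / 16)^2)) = -1207720460575775 / 9815417951724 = -123.04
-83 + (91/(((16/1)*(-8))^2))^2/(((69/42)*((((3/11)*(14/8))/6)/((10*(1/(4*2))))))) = -128110365921/1543503872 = -83.00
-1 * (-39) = 39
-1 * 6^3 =-216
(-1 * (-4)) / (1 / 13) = 52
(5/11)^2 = 25/121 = 0.21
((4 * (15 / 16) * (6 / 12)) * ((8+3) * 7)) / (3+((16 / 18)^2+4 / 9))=13365 / 392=34.09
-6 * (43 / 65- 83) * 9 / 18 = 16056 / 65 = 247.02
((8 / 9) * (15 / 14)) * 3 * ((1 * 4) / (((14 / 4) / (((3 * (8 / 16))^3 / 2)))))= 270 / 49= 5.51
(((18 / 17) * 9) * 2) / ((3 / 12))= 1296 / 17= 76.24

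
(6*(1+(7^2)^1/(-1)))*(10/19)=-2880/19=-151.58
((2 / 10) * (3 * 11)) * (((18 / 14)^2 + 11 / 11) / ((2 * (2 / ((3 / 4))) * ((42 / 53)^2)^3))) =3169503641447 / 239077827072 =13.26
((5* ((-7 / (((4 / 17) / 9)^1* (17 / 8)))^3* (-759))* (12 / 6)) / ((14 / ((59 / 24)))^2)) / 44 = 680935815 / 64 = 10639622.11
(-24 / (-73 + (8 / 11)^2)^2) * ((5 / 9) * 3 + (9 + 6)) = -5856400 / 76895361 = -0.08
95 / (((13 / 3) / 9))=2565 / 13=197.31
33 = 33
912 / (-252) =-76 / 21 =-3.62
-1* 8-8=-16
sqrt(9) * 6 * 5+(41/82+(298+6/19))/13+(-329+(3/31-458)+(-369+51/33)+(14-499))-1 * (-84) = -242973323/168454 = -1442.37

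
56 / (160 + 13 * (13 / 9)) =504 / 1609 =0.31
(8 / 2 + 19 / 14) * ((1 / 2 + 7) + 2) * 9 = 12825 / 28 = 458.04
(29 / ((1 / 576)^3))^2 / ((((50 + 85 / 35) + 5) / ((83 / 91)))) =424871635346509529088 / 871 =487797514749149861.18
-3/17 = -0.18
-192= -192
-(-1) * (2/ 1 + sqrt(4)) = 4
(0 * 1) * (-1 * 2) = 0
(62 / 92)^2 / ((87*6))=961 / 1104552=0.00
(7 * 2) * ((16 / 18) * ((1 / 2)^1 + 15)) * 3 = 1736 / 3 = 578.67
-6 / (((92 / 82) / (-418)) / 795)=40874130 / 23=1777136.09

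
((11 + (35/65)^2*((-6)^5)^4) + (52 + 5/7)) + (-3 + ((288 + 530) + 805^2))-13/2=2508124691418492345/2366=1060069607531061.85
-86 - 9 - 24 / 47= -4489 / 47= -95.51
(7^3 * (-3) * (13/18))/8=-4459/48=-92.90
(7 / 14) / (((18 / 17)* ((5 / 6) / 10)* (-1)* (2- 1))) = -17 / 3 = -5.67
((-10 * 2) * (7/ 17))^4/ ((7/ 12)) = 658560000/ 83521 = 7884.96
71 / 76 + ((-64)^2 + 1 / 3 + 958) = 1152601 / 228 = 5055.27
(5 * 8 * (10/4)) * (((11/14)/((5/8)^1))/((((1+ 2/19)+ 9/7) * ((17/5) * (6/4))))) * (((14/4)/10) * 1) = 29260/8109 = 3.61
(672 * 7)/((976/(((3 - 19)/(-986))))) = 2352/30073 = 0.08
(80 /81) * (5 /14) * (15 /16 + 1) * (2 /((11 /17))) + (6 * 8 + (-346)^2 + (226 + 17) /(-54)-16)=1493706769 /12474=119745.61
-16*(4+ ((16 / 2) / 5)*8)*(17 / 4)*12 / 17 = -4032 / 5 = -806.40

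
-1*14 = -14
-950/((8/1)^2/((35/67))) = -16625/2144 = -7.75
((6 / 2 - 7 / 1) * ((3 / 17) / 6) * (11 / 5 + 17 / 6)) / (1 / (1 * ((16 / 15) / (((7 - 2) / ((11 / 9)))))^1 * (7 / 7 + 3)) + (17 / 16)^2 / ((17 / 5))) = -425216 / 926925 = -0.46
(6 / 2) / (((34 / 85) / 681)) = 10215 / 2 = 5107.50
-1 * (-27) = 27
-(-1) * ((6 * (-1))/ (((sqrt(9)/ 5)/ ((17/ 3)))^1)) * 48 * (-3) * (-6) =-48960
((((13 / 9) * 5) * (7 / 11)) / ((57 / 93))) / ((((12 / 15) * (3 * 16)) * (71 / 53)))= 0.15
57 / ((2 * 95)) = 3 / 10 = 0.30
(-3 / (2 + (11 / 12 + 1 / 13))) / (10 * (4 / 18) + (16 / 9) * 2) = -0.17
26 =26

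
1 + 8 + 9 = 18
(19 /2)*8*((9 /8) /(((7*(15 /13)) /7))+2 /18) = 7429 /90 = 82.54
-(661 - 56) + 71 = -534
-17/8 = -2.12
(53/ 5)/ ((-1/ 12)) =-636/ 5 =-127.20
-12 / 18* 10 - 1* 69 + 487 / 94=-19877 / 282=-70.49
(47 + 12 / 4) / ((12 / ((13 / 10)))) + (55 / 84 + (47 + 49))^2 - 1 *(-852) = 10199.56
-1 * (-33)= 33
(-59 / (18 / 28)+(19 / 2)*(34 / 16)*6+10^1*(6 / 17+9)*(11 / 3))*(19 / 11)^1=643.04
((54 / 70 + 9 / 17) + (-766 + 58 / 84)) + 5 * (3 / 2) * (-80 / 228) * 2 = -52179709 / 67830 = -769.27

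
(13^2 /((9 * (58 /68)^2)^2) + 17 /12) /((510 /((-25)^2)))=9029449375 /1374954264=6.57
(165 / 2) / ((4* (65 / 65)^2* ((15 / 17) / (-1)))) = -187 / 8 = -23.38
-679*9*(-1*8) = 48888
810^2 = 656100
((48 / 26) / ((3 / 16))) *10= 1280 / 13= 98.46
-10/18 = -0.56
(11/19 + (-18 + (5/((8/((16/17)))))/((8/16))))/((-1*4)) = 5247/1292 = 4.06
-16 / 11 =-1.45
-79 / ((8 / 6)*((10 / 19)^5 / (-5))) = 586835463 / 80000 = 7335.44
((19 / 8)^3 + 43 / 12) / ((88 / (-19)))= -45049 / 12288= -3.67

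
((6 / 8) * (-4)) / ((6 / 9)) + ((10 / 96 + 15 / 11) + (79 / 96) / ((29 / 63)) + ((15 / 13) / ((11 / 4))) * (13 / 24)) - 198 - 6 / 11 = -6111407 / 30624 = -199.56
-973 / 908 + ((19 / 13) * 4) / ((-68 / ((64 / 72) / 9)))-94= -1545441841 / 16254108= -95.08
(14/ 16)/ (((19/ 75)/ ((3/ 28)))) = 225/ 608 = 0.37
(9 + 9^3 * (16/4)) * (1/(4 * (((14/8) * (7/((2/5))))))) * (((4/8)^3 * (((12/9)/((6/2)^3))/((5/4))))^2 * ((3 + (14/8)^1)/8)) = 247/714420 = 0.00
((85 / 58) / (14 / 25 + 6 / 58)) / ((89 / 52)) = 4250 / 3293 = 1.29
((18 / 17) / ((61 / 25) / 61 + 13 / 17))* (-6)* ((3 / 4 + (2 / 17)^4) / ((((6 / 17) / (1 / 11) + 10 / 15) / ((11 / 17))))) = -620301825 / 736321136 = -0.84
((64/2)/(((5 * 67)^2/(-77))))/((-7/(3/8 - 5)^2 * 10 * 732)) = 15059/1642974000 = 0.00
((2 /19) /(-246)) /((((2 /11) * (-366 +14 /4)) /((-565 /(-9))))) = 1243 /3049785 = 0.00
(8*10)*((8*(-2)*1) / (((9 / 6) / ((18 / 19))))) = -15360 / 19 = -808.42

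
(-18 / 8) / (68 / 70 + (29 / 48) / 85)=-64260 / 27947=-2.30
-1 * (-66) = 66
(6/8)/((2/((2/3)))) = 1/4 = 0.25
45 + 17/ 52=2357/ 52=45.33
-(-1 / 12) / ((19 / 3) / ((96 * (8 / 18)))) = 32 / 57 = 0.56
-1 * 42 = -42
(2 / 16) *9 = 9 / 8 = 1.12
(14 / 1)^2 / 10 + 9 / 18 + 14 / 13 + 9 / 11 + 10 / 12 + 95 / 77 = 24.06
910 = 910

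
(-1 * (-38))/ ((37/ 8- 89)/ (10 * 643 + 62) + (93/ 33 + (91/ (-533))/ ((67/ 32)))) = 19878434752/ 1424782391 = 13.95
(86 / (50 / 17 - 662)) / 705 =-731 / 3949410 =-0.00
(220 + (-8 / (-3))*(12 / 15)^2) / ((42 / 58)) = 482212 / 1575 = 306.17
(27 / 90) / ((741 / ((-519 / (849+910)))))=-519 / 4344730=-0.00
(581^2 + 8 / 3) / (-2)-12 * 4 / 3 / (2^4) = -1012697 / 6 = -168782.83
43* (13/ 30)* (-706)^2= 139312862/ 15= 9287524.13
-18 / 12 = -3 / 2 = -1.50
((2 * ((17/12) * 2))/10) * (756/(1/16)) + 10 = 34322/5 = 6864.40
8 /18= 4 /9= 0.44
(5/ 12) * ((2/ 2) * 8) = 3.33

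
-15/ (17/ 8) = -120/ 17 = -7.06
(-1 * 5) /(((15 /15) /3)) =-15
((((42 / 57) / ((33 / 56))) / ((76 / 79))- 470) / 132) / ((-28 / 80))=27918130 / 2751903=10.15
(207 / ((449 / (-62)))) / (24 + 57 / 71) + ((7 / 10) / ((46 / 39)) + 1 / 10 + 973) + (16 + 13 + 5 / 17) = 2064845051209 / 2061062660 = 1001.84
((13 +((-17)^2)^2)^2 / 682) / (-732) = -158589299 / 11346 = -13977.55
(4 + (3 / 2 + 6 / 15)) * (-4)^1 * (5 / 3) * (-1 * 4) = 472 / 3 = 157.33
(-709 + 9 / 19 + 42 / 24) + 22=-52043 / 76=-684.78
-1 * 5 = -5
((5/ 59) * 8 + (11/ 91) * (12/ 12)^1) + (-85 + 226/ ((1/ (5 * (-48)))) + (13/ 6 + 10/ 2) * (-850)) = -973118383/ 16107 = -60415.87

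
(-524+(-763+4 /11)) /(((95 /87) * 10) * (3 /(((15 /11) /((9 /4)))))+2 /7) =-5746118 /242671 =-23.68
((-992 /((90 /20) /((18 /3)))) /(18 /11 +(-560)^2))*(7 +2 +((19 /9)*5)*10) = -725824 /1502253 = -0.48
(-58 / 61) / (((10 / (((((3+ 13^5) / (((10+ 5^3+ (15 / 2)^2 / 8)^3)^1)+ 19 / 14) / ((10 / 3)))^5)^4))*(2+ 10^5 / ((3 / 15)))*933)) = -19126945409032925307123407816021542663617933136466776673732590941883936251031647256955448966906128277097406497393443243101620038263961524136095873487737383636774006294014049707263263017281689406963434133757842437361653473124601590175846262826544429 / 966767622501503487552082720598950591404207831524744323343670267092537439290959822268706311693744859369525096331225159676832058611976586889078583641517148338095652318883903071027825183058453355363781156484037637710571289062500000000000000000000000000000000000000000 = -0.00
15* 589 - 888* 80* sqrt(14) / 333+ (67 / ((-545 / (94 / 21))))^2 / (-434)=251129566757473 / 28424401425 - 640* sqrt(14) / 3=8036.78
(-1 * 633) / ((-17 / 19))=12027 / 17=707.47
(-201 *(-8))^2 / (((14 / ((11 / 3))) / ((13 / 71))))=61624992 / 497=123993.95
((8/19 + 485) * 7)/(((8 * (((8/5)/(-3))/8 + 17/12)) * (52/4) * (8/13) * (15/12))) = 64561/2052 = 31.46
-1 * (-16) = 16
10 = 10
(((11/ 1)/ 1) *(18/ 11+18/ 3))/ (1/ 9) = 756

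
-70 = -70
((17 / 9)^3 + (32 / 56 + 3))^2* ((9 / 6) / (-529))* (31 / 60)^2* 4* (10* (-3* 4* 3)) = 2660474161216 / 22959136935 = 115.88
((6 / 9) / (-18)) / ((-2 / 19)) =19 / 54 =0.35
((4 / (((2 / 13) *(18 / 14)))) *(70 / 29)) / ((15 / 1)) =2548 / 783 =3.25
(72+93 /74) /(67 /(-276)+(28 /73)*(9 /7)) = 54611154 /186665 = 292.56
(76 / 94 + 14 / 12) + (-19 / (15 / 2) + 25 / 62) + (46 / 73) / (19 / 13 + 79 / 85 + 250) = -11304179521 / 74158080030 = -0.15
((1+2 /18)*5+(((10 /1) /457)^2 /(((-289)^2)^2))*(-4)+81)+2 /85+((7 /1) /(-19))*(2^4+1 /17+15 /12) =399609576890916266281 /4982529483020298780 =80.20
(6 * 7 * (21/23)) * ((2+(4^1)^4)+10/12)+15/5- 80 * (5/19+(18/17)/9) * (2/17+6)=1230387480/126293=9742.33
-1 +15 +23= 37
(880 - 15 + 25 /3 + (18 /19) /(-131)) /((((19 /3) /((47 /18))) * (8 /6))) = 153246461 /567492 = 270.04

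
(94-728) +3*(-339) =-1651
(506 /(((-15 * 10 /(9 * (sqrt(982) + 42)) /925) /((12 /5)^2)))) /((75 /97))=-5491686816 /625 - 130754448 * sqrt(982) /625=-15342597.06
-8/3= -2.67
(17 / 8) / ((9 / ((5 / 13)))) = 85 / 936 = 0.09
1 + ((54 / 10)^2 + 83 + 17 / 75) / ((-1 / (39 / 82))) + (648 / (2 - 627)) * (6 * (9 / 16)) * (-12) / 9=-2449063 / 51250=-47.79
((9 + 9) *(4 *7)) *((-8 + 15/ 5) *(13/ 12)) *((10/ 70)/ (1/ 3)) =-1170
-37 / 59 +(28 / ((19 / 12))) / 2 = 9209 / 1121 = 8.21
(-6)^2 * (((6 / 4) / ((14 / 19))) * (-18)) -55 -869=-15702 / 7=-2243.14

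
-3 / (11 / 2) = -6 / 11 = -0.55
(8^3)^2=262144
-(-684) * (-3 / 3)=-684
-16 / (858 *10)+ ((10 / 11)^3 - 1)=-65029 / 259545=-0.25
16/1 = 16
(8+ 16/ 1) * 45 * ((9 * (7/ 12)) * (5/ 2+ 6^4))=7362495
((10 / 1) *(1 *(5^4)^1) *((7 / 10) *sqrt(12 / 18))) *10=35721.73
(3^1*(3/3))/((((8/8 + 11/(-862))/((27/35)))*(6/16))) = 186192/29785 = 6.25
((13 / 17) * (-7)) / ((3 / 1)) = -91 / 51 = -1.78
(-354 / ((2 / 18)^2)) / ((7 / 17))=-487458 / 7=-69636.86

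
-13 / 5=-2.60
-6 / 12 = -1 / 2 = -0.50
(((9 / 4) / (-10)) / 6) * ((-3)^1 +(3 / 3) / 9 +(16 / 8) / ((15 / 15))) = 1 / 30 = 0.03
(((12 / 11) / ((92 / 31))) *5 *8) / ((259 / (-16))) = -59520 / 65527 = -0.91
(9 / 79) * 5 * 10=450 / 79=5.70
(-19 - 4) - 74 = -97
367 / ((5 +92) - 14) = 367 / 83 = 4.42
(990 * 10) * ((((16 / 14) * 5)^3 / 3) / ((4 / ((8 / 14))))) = 211200000 / 2401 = 87963.35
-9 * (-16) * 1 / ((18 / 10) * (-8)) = -10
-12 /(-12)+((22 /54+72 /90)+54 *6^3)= 1574938 /135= 11666.21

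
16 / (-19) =-16 / 19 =-0.84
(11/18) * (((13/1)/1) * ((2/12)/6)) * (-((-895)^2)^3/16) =-7088906706066296.24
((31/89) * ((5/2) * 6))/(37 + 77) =155/3382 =0.05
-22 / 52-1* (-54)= 1393 / 26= 53.58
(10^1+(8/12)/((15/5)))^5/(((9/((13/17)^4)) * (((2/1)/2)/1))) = 188240273841152/44386483761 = 4240.94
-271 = -271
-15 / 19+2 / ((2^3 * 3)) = -161 / 228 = -0.71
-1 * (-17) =17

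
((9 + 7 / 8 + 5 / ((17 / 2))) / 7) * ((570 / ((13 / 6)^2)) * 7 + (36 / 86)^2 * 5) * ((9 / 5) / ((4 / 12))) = 510738306147 / 74370478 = 6867.49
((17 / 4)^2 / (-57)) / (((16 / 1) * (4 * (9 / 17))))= -4913 / 525312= -0.01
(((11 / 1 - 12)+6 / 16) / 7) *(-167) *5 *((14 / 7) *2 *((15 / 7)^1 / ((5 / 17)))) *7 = 212925 / 14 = 15208.93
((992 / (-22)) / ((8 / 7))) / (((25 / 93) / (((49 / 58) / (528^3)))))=-329623 / 391301222400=-0.00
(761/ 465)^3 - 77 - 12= -8507760544/ 100544625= -84.62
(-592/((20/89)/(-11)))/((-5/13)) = -1883596/25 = -75343.84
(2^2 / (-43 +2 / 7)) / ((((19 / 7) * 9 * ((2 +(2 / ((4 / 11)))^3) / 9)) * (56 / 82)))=-2296 / 7652307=-0.00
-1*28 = -28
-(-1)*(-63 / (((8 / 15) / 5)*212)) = -2.79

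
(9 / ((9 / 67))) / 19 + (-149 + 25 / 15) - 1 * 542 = -39091 / 57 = -685.81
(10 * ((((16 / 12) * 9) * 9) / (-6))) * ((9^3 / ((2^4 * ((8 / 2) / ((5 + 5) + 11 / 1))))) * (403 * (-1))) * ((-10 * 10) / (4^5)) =-6940717875 / 4096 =-1694511.20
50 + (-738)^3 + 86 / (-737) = -296235102700 / 737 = -401947222.12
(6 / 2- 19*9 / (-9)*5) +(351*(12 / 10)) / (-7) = 1324 / 35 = 37.83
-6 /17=-0.35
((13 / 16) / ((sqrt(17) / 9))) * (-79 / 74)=-9243 * sqrt(17) / 20128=-1.89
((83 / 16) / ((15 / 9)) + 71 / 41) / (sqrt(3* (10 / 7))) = 15889* sqrt(210) / 98400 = 2.34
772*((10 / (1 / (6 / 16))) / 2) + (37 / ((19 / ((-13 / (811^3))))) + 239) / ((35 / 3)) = 208288853049573 / 141887520446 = 1467.99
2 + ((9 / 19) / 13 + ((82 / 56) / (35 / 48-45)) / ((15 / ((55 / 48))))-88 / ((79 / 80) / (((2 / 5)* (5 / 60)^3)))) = 63111641233 / 31347634500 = 2.01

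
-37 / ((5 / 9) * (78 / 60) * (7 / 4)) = -2664 / 91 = -29.27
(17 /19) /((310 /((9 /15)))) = 51 /29450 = 0.00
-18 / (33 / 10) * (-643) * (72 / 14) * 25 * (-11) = -34722000 / 7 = -4960285.71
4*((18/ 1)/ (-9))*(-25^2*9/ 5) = 9000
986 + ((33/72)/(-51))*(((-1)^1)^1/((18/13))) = 21723695/22032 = 986.01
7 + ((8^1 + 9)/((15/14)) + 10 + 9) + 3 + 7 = 778/15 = 51.87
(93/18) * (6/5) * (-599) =-18569/5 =-3713.80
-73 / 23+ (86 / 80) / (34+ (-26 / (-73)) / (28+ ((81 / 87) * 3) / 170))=-991426024003 / 315508941840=-3.14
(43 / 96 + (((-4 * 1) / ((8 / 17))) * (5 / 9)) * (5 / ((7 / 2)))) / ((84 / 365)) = -4634405 / 169344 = -27.37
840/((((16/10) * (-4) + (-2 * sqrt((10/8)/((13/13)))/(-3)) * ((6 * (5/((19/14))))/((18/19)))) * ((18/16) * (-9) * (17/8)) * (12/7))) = -13720000 * sqrt(5)/20255517 - 1254400/2250613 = -2.07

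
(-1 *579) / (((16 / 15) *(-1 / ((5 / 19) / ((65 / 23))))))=199755 / 3952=50.55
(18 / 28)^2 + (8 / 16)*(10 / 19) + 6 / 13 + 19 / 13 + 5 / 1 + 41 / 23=10446753 / 1113476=9.38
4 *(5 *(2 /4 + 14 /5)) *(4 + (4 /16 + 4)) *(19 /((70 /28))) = 20691 /5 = 4138.20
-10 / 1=-10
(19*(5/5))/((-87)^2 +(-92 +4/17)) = 323/127113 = 0.00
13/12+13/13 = 25/12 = 2.08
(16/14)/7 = 0.16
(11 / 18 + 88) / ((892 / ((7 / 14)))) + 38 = 1221851 / 32112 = 38.05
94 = 94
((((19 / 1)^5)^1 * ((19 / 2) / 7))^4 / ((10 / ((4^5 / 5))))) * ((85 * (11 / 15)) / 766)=14657098689434853678607155471539632 / 68968725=212518046251179120370967500.00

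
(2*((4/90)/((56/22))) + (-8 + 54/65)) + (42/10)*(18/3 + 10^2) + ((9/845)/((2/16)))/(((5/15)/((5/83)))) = 1935663481/4418505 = 438.08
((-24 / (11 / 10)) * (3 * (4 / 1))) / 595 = -576 / 1309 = -0.44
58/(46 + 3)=58/49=1.18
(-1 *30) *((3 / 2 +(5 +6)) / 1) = -375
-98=-98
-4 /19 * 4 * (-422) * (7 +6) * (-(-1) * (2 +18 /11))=16799.23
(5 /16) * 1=0.31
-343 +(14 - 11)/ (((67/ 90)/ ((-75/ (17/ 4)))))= -471677/ 1139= -414.12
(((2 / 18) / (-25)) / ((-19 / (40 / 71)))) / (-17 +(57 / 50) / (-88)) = -7040 / 908838837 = -0.00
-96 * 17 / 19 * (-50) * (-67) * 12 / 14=-32803200 / 133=-246640.60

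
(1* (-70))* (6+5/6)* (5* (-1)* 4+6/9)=83230/9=9247.78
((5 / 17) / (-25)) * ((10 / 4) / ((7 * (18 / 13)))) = -13 / 4284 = -0.00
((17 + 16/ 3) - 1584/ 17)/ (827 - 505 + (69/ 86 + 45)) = -310718/ 1613181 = -0.19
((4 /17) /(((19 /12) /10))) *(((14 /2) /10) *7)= 2352 /323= 7.28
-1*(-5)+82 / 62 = 196 / 31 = 6.32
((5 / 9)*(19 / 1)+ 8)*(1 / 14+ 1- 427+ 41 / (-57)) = -56857655 / 7182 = -7916.69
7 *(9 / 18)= 7 / 2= 3.50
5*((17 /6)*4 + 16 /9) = 590 /9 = 65.56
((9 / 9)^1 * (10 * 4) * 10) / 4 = 100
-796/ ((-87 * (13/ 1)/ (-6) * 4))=-398/ 377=-1.06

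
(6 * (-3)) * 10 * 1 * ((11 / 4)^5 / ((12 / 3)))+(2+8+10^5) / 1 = 95162945 / 1024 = 92932.56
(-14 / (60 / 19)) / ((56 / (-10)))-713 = -17093 / 24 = -712.21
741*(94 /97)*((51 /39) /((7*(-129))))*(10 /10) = -30362 /29197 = -1.04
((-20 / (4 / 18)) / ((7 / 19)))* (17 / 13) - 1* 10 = -29980 / 91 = -329.45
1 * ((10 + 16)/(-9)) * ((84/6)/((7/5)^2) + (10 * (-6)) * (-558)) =-96740.63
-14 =-14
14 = 14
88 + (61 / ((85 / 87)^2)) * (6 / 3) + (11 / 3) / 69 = 322837601 / 1495575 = 215.86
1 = 1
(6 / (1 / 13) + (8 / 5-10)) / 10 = 174 / 25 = 6.96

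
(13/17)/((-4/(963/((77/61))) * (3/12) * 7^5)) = -763659/22000363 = -0.03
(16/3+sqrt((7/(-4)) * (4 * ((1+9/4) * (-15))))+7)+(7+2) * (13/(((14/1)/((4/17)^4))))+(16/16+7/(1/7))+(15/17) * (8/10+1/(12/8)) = sqrt(1365)/2+111643723/1753941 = 82.13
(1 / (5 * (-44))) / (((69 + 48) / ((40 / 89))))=-2 / 114543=-0.00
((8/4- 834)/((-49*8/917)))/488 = 1703/427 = 3.99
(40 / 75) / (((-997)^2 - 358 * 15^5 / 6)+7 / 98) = -112 / 9306226845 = -0.00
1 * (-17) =-17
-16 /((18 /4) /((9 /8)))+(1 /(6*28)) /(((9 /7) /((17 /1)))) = -847 /216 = -3.92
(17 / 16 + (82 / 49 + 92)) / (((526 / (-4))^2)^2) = 74273 / 234433177489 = 0.00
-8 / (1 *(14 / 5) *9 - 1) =-40 / 121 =-0.33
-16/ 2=-8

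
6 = 6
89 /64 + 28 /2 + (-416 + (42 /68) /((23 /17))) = -589025 /1472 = -400.15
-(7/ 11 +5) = -5.64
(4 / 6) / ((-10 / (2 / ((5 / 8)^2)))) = -128 / 375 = -0.34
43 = 43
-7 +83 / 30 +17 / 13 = -1141 / 390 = -2.93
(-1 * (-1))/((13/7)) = 7/13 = 0.54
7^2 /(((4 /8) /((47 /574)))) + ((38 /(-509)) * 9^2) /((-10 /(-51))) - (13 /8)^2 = -170001921 /6678080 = -25.46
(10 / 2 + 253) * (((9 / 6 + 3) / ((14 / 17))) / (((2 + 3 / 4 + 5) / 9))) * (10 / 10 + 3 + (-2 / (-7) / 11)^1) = 3552660 / 539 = 6591.21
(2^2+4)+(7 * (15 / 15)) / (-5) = 33 / 5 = 6.60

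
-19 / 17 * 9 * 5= -855 / 17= -50.29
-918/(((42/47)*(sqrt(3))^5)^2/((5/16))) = -187765/127008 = -1.48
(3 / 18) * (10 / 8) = 5 / 24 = 0.21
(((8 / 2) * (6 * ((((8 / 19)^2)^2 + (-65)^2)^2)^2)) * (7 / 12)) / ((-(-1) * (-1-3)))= -643391666387841108321973250752013767 / 576882827135242335362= -1115290031396630.01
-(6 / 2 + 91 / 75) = -316 / 75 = -4.21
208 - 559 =-351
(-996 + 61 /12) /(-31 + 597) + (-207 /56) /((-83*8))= -55093625 /31569216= -1.75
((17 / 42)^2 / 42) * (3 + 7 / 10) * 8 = 10693 / 92610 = 0.12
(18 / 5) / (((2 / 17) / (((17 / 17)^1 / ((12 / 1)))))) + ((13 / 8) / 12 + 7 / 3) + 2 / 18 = 5.13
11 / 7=1.57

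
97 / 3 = 32.33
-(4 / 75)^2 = -16 / 5625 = -0.00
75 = 75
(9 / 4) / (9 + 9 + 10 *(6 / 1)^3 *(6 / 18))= 1 / 328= 0.00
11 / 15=0.73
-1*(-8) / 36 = 2 / 9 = 0.22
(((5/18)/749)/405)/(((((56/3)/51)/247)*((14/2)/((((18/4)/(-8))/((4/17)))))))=-0.00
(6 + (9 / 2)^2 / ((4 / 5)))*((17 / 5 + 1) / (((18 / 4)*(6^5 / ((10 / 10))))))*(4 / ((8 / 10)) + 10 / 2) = 1837 / 46656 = 0.04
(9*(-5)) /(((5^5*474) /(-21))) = 0.00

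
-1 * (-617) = 617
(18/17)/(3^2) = 2/17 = 0.12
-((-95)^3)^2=-735091890625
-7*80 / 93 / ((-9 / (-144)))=-8960 / 93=-96.34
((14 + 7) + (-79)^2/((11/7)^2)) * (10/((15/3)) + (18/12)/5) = 709205/121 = 5861.20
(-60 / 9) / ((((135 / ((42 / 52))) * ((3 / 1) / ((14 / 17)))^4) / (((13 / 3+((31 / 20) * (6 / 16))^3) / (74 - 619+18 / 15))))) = 935495620297 / 495859055091379200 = 0.00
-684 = -684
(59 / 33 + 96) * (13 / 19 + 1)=164.70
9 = 9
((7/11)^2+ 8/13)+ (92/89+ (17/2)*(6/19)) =12603506/2659943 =4.74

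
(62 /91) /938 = 31 /42679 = 0.00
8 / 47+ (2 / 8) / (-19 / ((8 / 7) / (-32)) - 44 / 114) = 972343 / 5696776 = 0.17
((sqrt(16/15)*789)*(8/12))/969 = 0.56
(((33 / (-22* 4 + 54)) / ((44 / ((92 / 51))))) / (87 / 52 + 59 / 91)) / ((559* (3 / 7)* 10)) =-1127 / 157512225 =-0.00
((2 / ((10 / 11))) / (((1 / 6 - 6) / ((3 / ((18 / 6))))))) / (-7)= 66 / 1225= 0.05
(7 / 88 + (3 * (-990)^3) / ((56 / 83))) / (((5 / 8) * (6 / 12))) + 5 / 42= -31891787531137 / 2310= -13805968628.20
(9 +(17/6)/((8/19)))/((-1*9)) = -755/432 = -1.75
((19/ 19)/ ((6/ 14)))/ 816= 0.00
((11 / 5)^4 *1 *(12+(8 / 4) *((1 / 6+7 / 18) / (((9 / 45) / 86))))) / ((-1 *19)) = -3396712 / 5625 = -603.86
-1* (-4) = 4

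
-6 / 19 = -0.32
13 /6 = 2.17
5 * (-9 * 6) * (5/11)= -1350/11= -122.73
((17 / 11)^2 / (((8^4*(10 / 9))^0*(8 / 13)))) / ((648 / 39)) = 48841 / 209088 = 0.23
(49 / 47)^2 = 2401 / 2209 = 1.09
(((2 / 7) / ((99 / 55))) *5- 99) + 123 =1562 / 63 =24.79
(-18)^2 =324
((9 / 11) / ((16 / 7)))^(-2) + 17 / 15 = 177371 / 19845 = 8.94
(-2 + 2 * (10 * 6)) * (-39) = -4602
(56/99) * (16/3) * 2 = 1792/297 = 6.03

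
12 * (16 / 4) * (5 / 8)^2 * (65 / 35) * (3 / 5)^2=351 / 28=12.54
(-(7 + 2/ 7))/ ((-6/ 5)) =85/ 14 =6.07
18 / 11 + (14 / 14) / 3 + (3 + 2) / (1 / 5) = 890 / 33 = 26.97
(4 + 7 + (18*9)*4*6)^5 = 901085862537919499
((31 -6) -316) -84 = -375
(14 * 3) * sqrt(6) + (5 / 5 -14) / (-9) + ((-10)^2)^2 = 42 * sqrt(6) + 90013 / 9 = 10104.32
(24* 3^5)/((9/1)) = 648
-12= -12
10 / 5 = 2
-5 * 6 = -30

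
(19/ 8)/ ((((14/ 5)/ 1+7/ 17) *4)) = 1615/ 8736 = 0.18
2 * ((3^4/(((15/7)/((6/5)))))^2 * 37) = 95160744/625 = 152257.19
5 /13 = 0.38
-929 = -929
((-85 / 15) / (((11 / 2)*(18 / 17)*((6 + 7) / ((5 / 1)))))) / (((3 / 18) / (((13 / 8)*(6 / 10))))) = -289 / 132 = -2.19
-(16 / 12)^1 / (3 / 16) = -64 / 9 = -7.11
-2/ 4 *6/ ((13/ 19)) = -57/ 13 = -4.38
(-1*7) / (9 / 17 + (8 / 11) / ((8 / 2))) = -187 / 19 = -9.84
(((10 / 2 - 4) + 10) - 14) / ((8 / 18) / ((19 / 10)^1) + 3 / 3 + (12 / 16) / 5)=-10260 / 4733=-2.17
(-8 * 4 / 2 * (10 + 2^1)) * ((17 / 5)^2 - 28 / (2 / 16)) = 1019712 / 25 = 40788.48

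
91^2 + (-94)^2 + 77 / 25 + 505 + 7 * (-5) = 439752 / 25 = 17590.08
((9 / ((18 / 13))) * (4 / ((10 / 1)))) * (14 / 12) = 91 / 30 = 3.03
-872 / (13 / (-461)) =401992 / 13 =30922.46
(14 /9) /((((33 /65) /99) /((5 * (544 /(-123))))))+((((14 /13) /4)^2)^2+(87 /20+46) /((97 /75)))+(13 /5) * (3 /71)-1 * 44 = -38978437893830993 /5806572398640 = -6712.81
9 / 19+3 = 66 / 19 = 3.47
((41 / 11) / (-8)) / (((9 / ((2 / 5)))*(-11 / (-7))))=-287 / 21780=-0.01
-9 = -9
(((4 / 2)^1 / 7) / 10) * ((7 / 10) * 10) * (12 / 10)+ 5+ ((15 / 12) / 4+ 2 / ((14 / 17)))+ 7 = 41947 / 2800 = 14.98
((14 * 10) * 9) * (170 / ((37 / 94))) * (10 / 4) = 50337000 / 37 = 1360459.46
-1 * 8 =-8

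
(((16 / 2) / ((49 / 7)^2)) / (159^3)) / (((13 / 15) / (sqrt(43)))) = 40 * sqrt(43) / 853511841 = 0.00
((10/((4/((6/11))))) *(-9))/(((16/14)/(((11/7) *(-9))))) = 1215/8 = 151.88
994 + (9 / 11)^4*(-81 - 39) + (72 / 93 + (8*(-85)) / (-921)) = 393660583478 / 418015191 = 941.74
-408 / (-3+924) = -136 / 307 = -0.44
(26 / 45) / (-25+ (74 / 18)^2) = -117 / 1640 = -0.07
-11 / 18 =-0.61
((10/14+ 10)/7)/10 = 15/98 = 0.15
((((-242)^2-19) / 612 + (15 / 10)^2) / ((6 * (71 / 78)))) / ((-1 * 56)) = -43277 / 135184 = -0.32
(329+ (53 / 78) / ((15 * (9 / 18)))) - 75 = 148643 / 585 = 254.09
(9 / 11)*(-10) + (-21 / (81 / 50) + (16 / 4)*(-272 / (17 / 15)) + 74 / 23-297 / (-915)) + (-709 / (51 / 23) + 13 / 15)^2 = 303184277795959 / 3010592475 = 100705.85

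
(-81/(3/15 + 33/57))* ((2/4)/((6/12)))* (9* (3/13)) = -207765/962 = -215.97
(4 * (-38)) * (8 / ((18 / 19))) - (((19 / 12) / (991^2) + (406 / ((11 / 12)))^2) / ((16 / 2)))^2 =-8694500688176111102619331473 / 14459900855197287424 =-601283561.71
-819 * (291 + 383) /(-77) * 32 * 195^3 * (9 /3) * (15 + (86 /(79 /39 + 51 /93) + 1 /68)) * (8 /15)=9587183986914393600 /72743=131795279090969.49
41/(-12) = -41/12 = -3.42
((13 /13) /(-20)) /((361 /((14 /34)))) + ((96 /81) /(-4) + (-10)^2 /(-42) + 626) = 14459752597 /23197860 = 623.32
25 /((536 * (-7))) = -25 /3752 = -0.01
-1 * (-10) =10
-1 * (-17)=17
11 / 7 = 1.57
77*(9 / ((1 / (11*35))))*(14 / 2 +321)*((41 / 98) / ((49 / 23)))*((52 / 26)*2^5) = 53893128960 / 49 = 1099859774.69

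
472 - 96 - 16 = 360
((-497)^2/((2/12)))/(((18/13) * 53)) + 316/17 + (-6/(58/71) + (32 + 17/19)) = 30144270217/1489353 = 20239.84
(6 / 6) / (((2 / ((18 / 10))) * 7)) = 9 / 70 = 0.13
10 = 10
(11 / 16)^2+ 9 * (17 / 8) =5017 / 256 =19.60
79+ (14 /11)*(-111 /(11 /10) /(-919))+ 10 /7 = 62713817 /778393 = 80.57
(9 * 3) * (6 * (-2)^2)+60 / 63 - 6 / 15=68098 / 105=648.55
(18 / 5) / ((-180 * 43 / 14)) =-7 / 1075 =-0.01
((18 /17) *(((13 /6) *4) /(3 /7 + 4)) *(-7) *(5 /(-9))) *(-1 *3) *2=-25480 /527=-48.35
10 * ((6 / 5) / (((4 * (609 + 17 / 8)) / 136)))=3264 / 4889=0.67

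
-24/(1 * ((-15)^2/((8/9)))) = -64/675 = -0.09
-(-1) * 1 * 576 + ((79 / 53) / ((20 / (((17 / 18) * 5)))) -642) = -250513 / 3816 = -65.65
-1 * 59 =-59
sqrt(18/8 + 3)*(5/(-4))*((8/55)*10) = -10*sqrt(21)/11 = -4.17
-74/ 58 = -37/ 29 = -1.28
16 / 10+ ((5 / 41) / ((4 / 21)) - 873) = -714023 / 820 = -870.76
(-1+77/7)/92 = 0.11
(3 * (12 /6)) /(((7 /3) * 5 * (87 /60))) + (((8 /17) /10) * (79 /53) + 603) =551841053 /914515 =603.42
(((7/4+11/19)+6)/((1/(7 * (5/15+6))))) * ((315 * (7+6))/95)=1209663/76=15916.62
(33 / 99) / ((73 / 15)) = 5 / 73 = 0.07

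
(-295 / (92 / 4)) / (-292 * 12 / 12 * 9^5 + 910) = 295 / 396552154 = 0.00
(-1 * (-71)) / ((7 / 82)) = 5822 / 7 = 831.71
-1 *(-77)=77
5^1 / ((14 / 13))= 65 / 14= 4.64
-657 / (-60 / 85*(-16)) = -3723 / 64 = -58.17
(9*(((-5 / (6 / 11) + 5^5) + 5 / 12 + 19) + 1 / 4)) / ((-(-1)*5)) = 56439 / 10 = 5643.90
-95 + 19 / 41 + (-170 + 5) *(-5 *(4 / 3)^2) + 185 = 191527 / 123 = 1557.13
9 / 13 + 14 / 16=163 / 104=1.57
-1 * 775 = -775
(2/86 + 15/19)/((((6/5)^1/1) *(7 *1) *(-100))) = -83/85785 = -0.00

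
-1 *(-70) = 70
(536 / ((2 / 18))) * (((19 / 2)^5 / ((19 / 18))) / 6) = 235750689 / 4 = 58937672.25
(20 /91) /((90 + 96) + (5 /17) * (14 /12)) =2040 /1729637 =0.00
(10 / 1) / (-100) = -1 / 10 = -0.10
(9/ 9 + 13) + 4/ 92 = 323/ 23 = 14.04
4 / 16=1 / 4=0.25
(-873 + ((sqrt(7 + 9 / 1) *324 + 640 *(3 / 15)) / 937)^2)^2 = 584367230870383921 / 770829564961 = 758101.74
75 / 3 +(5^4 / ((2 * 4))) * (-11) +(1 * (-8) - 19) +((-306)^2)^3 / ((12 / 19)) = 10398983779476885 / 8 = 1299872972434610.62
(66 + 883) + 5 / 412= 949.01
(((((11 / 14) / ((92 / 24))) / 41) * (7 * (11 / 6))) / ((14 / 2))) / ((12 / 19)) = 2299 / 158424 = 0.01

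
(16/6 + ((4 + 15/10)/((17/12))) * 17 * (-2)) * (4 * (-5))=7760/3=2586.67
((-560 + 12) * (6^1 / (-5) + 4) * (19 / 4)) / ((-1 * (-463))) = -36442 / 2315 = -15.74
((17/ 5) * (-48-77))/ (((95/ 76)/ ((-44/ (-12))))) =-3740/ 3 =-1246.67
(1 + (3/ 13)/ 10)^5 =41615795893/ 37129300000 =1.12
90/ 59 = 1.53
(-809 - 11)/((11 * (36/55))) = -1025/9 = -113.89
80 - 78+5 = 7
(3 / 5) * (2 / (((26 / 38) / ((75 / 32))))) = 855 / 208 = 4.11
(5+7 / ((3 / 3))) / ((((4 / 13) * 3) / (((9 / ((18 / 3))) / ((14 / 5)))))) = 6.96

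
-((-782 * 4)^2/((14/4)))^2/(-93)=382936681037824/4557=84032626955.85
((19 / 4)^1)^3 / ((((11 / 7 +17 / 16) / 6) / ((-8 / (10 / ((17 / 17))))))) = -288078 / 1475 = -195.31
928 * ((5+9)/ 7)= 1856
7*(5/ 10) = 7/ 2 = 3.50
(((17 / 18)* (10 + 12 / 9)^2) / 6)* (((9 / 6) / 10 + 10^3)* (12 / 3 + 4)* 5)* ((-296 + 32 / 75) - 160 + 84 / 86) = -288156079409372 / 783675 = -367698445.67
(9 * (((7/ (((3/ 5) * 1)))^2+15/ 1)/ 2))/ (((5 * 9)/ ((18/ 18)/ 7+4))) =3944/ 63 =62.60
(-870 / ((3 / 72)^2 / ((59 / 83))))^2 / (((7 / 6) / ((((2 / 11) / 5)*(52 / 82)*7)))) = 54547152601743360 / 3106939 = 17556557306.64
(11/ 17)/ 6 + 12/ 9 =49/ 34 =1.44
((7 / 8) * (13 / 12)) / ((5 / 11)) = 1001 / 480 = 2.09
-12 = -12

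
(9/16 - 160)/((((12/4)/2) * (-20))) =5.31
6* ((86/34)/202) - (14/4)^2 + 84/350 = -11.93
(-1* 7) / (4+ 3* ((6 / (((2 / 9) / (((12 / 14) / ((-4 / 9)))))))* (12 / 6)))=49 / 2159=0.02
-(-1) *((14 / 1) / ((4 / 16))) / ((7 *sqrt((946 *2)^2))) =2 / 473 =0.00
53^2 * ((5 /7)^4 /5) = 351125 /2401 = 146.24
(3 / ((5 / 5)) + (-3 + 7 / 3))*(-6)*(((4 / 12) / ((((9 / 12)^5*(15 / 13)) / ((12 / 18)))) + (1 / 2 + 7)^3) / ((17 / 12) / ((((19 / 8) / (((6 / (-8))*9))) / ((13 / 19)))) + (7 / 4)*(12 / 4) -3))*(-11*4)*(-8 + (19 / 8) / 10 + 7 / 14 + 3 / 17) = 29715858272771363 / 8131047300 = 3654616.33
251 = 251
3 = 3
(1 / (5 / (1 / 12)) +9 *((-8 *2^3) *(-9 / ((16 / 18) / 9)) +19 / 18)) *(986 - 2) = 258287782 / 5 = 51657556.40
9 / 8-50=-391 / 8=-48.88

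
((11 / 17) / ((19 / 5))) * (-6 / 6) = -55 / 323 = -0.17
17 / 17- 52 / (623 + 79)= 25 / 27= 0.93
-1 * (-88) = 88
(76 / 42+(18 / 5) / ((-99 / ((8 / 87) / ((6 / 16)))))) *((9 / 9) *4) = 723736 / 100485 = 7.20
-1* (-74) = 74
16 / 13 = 1.23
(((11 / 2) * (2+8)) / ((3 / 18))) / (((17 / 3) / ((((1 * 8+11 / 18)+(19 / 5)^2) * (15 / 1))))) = 342309 / 17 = 20135.82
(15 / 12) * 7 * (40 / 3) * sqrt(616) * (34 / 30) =2380 * sqrt(154) / 9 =3281.67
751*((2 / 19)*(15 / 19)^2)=337950 / 6859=49.27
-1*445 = -445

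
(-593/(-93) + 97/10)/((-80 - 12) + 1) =-14951/84630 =-0.18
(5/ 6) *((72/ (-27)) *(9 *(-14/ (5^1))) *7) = 392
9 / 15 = 3 / 5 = 0.60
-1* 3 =-3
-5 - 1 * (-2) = -3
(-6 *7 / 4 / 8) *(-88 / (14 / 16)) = 132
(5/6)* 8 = 20/3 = 6.67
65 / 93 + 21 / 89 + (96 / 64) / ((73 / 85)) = 3240383 / 1208442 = 2.68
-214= -214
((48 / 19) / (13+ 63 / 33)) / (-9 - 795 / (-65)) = 286 / 5453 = 0.05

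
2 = 2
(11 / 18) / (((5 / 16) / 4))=352 / 45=7.82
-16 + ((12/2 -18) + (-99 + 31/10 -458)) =-5819/10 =-581.90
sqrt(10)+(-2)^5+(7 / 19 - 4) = -677 / 19+sqrt(10) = -32.47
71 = 71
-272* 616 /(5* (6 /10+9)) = -10472 /3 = -3490.67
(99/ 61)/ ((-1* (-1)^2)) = -99/ 61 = -1.62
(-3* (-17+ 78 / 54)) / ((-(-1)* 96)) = 35 / 72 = 0.49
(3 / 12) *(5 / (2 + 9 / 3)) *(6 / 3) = 1 / 2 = 0.50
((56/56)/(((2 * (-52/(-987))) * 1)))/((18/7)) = 2303/624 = 3.69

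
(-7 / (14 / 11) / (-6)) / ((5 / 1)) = 11 / 60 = 0.18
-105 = -105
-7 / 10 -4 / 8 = -6 / 5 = -1.20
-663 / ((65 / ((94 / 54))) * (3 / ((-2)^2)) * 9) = -3196 / 1215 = -2.63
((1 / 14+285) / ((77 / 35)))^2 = 398202025 / 23716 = 16790.44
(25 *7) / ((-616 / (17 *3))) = -1275 / 88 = -14.49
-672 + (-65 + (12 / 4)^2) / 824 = -69223 / 103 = -672.07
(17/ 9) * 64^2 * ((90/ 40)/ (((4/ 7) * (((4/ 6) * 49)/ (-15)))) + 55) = 25927040/ 63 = 411540.32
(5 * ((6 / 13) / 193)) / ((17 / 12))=0.01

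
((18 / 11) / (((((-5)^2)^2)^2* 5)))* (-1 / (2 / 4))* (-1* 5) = 36 / 4296875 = 0.00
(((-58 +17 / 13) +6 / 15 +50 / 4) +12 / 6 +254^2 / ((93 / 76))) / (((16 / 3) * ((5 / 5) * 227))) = 636912811 / 14636960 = 43.51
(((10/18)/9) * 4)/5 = 4/81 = 0.05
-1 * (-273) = 273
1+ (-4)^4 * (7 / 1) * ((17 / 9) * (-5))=-152311 / 9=-16923.44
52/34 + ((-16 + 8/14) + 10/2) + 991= 116870/119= 982.10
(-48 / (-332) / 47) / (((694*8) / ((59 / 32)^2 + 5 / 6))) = 0.00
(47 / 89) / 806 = 47 / 71734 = 0.00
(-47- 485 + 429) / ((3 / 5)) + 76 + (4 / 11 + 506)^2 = 93039973 / 363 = 256308.47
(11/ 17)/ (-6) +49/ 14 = 173/ 51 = 3.39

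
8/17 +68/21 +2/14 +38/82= 63158/14637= 4.31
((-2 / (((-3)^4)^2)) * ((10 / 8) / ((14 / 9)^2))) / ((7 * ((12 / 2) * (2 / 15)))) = -25 / 889056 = -0.00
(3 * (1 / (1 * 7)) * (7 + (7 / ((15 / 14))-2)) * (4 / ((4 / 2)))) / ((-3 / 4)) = -1384 / 105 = -13.18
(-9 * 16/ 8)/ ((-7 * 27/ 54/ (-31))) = -1116/ 7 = -159.43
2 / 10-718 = -3589 / 5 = -717.80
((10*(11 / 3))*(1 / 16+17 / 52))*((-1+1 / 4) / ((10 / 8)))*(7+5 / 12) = -26433 / 416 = -63.54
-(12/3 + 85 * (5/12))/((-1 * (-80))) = -473/960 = -0.49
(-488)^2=238144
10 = 10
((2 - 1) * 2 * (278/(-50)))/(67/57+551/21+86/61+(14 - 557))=2255414/104287875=0.02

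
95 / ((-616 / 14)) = -95 / 44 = -2.16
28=28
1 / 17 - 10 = -169 / 17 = -9.94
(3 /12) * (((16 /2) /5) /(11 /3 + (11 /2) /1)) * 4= 48 /275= 0.17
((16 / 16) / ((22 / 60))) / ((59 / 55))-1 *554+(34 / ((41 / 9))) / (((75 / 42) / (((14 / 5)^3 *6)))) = -0.97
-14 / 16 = -7 / 8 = -0.88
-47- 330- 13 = -390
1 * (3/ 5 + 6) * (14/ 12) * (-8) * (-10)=616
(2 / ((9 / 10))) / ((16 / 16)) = 20 / 9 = 2.22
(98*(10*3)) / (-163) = -2940 / 163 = -18.04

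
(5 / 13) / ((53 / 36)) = 180 / 689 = 0.26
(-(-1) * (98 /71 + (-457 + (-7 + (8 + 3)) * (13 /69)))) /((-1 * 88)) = 2228389 /431112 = 5.17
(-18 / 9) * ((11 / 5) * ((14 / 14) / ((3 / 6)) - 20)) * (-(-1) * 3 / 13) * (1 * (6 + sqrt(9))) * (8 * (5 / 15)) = 28512 / 65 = 438.65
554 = 554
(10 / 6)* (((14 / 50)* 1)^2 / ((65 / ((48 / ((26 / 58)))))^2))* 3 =94945536 / 89253125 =1.06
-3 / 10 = -0.30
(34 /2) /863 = 17 /863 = 0.02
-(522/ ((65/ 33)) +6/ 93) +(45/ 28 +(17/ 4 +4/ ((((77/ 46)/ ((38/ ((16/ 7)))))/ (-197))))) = -1254505052/ 155155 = -8085.50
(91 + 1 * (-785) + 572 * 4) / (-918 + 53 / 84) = -133896 / 77059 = -1.74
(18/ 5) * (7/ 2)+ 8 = 103/ 5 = 20.60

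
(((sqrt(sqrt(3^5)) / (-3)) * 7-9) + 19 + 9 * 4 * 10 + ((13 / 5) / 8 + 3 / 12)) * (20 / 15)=4941 / 10-28 * 3^(1 / 4) / 3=481.82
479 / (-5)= -479 / 5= -95.80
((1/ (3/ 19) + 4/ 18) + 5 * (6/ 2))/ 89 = 194/ 801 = 0.24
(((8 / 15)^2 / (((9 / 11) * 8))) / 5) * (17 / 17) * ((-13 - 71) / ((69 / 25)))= -0.26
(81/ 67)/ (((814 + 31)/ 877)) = 71037/ 56615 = 1.25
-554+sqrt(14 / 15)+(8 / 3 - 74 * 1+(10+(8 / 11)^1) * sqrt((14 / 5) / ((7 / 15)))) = -1876 / 3+sqrt(210) / 15+118 * sqrt(6) / 11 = -598.09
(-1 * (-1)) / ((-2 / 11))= -11 / 2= -5.50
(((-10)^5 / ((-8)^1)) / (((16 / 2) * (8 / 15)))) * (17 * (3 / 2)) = 2390625 / 32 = 74707.03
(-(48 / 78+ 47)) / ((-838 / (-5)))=-0.28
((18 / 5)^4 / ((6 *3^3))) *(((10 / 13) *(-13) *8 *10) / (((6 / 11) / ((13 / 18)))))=-27456 / 25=-1098.24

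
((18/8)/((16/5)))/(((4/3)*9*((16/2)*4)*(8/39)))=585/65536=0.01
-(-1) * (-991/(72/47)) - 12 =-47441/72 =-658.90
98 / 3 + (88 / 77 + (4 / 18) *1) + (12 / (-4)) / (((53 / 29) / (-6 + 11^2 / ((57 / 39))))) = -5837771 / 63441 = -92.02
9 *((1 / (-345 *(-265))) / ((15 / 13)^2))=169 / 2285625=0.00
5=5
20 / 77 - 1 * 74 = -73.74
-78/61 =-1.28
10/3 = 3.33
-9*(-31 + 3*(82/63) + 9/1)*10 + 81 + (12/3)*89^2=233755/7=33393.57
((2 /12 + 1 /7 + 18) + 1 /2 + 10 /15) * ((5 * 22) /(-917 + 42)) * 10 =-17996 /735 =-24.48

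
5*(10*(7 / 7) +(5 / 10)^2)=205 / 4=51.25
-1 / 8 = -0.12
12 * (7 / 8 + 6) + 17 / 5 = 85.90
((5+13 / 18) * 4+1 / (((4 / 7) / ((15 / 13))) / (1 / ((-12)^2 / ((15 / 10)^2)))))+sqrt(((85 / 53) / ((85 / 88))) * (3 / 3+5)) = 4 * sqrt(1749) / 53+686513 / 29952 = 26.08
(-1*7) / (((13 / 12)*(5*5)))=-84 / 325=-0.26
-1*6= -6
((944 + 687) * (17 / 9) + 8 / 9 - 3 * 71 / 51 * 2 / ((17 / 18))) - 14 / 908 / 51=403172693 / 131206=3072.82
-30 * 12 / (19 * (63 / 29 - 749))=5220 / 205751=0.03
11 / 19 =0.58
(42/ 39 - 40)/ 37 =-506/ 481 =-1.05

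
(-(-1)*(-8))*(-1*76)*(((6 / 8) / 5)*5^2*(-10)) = -22800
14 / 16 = 7 / 8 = 0.88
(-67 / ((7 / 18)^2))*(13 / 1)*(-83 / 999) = 867516 / 1813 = 478.50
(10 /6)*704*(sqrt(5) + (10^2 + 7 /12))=120641.43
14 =14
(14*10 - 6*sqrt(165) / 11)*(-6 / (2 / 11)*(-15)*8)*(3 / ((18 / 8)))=739200 - 2880*sqrt(165)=702205.73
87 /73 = 1.19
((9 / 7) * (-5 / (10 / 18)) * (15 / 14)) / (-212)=1215 / 20776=0.06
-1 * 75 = -75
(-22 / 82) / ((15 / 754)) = -8294 / 615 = -13.49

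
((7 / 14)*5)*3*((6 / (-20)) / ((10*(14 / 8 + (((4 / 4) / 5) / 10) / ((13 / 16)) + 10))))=-585 / 30614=-0.02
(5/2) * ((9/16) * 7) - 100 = -2885/32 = -90.16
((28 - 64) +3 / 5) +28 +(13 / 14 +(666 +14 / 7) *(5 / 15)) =45401 / 210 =216.20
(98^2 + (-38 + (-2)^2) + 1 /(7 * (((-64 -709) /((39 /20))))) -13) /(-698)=-1034258501 /75537560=-13.69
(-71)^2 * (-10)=-50410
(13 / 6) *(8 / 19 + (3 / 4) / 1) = 1157 / 456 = 2.54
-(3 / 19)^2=-0.02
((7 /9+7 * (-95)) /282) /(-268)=2989 /340092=0.01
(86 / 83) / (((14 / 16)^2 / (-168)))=-132096 / 581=-227.36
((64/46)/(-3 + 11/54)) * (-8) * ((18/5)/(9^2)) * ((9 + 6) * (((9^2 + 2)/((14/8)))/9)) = 339968/24311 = 13.98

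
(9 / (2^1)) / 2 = 9 / 4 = 2.25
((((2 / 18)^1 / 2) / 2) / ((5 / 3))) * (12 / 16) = 1 / 80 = 0.01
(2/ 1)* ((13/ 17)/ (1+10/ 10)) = 13/ 17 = 0.76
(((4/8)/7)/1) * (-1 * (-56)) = 4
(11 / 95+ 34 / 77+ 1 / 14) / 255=9199 / 3730650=0.00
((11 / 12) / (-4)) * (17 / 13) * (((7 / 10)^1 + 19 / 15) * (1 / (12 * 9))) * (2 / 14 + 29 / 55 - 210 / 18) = 979931 / 16329600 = 0.06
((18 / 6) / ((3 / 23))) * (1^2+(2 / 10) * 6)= 253 / 5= 50.60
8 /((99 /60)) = 160 /33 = 4.85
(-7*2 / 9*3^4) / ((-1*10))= 63 / 5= 12.60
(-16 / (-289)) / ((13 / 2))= 32 / 3757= 0.01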